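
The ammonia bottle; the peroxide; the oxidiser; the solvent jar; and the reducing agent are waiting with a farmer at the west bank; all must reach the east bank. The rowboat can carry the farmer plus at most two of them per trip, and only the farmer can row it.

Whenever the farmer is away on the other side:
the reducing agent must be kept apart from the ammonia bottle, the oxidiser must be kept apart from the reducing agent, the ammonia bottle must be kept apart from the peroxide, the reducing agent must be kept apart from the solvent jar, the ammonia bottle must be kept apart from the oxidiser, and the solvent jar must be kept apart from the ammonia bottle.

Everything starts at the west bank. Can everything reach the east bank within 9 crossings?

Yes

Yes — this plan uses 7 crossings (≤ 9):
1. Farmer goes to the east bank with the ammonia bottle and the reducing agent.  [the west bank: the oxidiser, the peroxide, the solvent jar | the east bank: the ammonia bottle, the reducing agent]
2. Farmer goes back to the west bank with the ammonia bottle.  [the west bank: the ammonia bottle, the oxidiser, the peroxide, the solvent jar | the east bank: the reducing agent]
3. Farmer goes to the east bank with the ammonia bottle and the peroxide.  [the west bank: the oxidiser, the solvent jar | the east bank: the ammonia bottle, the peroxide, the reducing agent]
4. Farmer goes back to the west bank with the ammonia bottle.  [the west bank: the ammonia bottle, the oxidiser, the solvent jar | the east bank: the peroxide, the reducing agent]
5. Farmer goes to the east bank with the oxidiser and the solvent jar.  [the west bank: the ammonia bottle | the east bank: the oxidiser, the peroxide, the reducing agent, the solvent jar]
6. Farmer goes back to the west bank with the reducing agent.  [the west bank: the ammonia bottle, the reducing agent | the east bank: the oxidiser, the peroxide, the solvent jar]
7. Farmer goes to the east bank with the ammonia bottle and the reducing agent.  [the west bank: — | the east bank: the ammonia bottle, the oxidiser, the peroxide, the reducing agent, the solvent jar]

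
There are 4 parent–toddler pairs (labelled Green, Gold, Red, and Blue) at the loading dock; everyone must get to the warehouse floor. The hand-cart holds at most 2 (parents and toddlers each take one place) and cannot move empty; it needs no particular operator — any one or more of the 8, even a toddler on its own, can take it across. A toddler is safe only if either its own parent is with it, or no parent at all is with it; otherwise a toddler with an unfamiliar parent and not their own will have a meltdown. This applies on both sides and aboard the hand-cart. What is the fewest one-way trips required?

impossible

Following every safe sequence of crossings from the start, the most of the 8 that can be at the warehouse floor as the hand-cart arrives there on crossings 1, 3, 5 is 2, 3, 4 respectively; the best ever achieved is 4 of 8.
From crossing 7 on, no configuration arises that was not already reachable earlier: only 44 distinct safe configurations (who is on which side, and where the hand-cart is) can ever be reached, none of them has everyone across, and every continuation just revisits them. So no valid plan exists.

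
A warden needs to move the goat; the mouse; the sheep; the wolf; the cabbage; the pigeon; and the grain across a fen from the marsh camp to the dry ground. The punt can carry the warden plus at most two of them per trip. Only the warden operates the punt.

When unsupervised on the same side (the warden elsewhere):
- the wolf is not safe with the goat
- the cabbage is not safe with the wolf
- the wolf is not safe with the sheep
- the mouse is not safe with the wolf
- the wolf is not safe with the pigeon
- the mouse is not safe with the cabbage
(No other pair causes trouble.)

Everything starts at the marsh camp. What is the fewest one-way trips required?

11

Counting alone: the warden can take at most 2 across per trip to the dry ground, so moving all 7 needs at least 4 loaded trips out, with a return between consecutive ones — at least 7 crossings.
The safety rule pushes this higher. Following every safe sequence of crossings, the most of the 7 that can be at the dry ground as the punt arrives there on crossings 7, 9 is 5, 6 respectively — never all 7.
So no plan with fewer than 11 crossings exists, and this one achieves 11:
1. Warden goes to the dry ground with the mouse and the wolf.  [the marsh camp: the cabbage, the goat, the grain, the pigeon, the sheep | the dry ground: the mouse, the wolf]
2. Warden goes back to the marsh camp with the mouse.  [the marsh camp: the cabbage, the goat, the grain, the mouse, the pigeon, the sheep | the dry ground: the wolf]
3. Warden goes to the dry ground with the goat and the mouse.  [the marsh camp: the cabbage, the grain, the pigeon, the sheep | the dry ground: the goat, the mouse, the wolf]
4. Warden goes back to the marsh camp with the wolf.  [the marsh camp: the cabbage, the grain, the pigeon, the sheep, the wolf | the dry ground: the goat, the mouse]
5. Warden goes to the dry ground with the sheep and the wolf.  [the marsh camp: the cabbage, the grain, the pigeon | the dry ground: the goat, the mouse, the sheep, the wolf]
6. Warden goes back to the marsh camp with the wolf.  [the marsh camp: the cabbage, the grain, the pigeon, the wolf | the dry ground: the goat, the mouse, the sheep]
7. Warden goes to the dry ground with the pigeon and the wolf.  [the marsh camp: the cabbage, the grain | the dry ground: the goat, the mouse, the pigeon, the sheep, the wolf]
8. Warden goes back to the marsh camp with the wolf.  [the marsh camp: the cabbage, the grain, the wolf | the dry ground: the goat, the mouse, the pigeon, the sheep]
9. Warden goes to the dry ground with the grain and the wolf.  [the marsh camp: the cabbage | the dry ground: the goat, the grain, the mouse, the pigeon, the sheep, the wolf]
10. Warden goes back to the marsh camp with the wolf.  [the marsh camp: the cabbage, the wolf | the dry ground: the goat, the grain, the mouse, the pigeon, the sheep]
11. Warden goes to the dry ground with the cabbage and the wolf.  [the marsh camp: — | the dry ground: the cabbage, the goat, the grain, the mouse, the pigeon, the sheep, the wolf]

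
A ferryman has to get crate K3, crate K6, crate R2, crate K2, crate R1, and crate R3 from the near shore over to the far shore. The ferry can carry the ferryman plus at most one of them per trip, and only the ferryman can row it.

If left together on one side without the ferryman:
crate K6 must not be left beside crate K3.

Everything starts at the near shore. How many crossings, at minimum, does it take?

Counting alone: the ferryman can take at most 1 across per trip to the far shore, so moving all 6 needs at least 6 loaded trips out, with a return between consecutive ones — at least 11 crossings.
The plan below uses exactly 11 crossings, so it is optimal:
1. Ferryman goes to the far shore with crate K3.
2. Ferryman goes back to the near shore alone.
3. Ferryman goes to the far shore with crate R2.
4. Ferryman goes back to the near shore alone.
5. Ferryman goes to the far shore with crate K2.
6. Ferryman goes back to the near shore alone.
7. Ferryman goes to the far shore with crate R1.
8. Ferryman goes back to the near shore alone.
9. Ferryman goes to the far shore with crate R3.
10. Ferryman goes back to the near shore alone.
11. Ferryman goes to the far shore with crate K6.

11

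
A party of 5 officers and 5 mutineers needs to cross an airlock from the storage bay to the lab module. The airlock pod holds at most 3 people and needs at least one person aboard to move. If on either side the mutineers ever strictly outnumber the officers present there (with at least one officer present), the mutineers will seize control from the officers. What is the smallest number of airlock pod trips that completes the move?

Counting alone: each trip to the lab module takes at most 3 across and each return brings at least 1 back, so after t trips out (and t−1 returns) at most 3t − (t−1) of the 10 are across; that first reaches 10 at t = 5, so at least 9 crossings are needed.
The safety rule pushes this higher. Following every safe sequence of crossings, the most of the 10 that can be at the lab module as the airlock pod arrives there on crossing 9 is 9 — never all 10.
So no plan with fewer than 11 crossings exists, and this one achieves 11:
1. 2 mutineers → the lab module.  (the storage bay: 5O 3M; the lab module: 0O 2M)
2. 1 mutineer ← the storage bay.  (the storage bay: 5O 4M; the lab module: 0O 1M)
3. 3 mutineers → the lab module.  (the storage bay: 5O 1M; the lab module: 0O 4M)
4. 1 mutineer ← the storage bay.  (the storage bay: 5O 2M; the lab module: 0O 3M)
5. 3 officers → the lab module.  (the storage bay: 2O 2M; the lab module: 3O 3M)
6. 1 officer and 1 mutineer ← the storage bay.  (the storage bay: 3O 3M; the lab module: 2O 2M)
7. 3 officers → the lab module.  (the storage bay: 0O 3M; the lab module: 5O 2M)
8. 1 mutineer ← the storage bay.  (the storage bay: 0O 4M; the lab module: 5O 1M)
9. 2 mutineers → the lab module.  (the storage bay: 0O 2M; the lab module: 5O 3M)
10. 1 mutineer ← the storage bay.  (the storage bay: 0O 3M; the lab module: 5O 2M)
11. 3 mutineers → the lab module.  (the storage bay: 0O 0M; the lab module: 5O 5M)

11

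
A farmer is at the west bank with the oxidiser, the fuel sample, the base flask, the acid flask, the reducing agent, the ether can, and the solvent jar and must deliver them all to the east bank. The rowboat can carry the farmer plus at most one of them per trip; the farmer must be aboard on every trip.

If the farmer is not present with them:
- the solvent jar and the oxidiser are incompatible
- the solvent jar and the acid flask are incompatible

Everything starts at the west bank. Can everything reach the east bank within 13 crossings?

Counting alone: the farmer can take at most 1 across per trip to the east bank, so moving all 7 needs at least 7 loaded trips out, with a return between consecutive ones — at least 13 crossings.
The safety rule pushes this higher. Following every safe sequence of crossings, the most of the 7 that can be at the east bank as the rowboat arrives there on crossing 13 is 6 — never all 7.
So the move cannot be finished within 13 crossings. (The shortest complete plan takes 15:)
1. Farmer goes to the east bank with the solvent jar.
2. Farmer goes back to the west bank alone.
3. Farmer goes to the east bank with the oxidiser.
4. Farmer goes back to the west bank with the solvent jar.
5. Farmer goes to the east bank with the acid flask.
6. Farmer goes back to the west bank alone.
7. Farmer goes to the east bank with the fuel sample.
8. Farmer goes back to the west bank alone.
9. Farmer goes to the east bank with the base flask.
10. Farmer goes back to the west bank alone.
11. Farmer goes to the east bank with the reducing agent.
12. Farmer goes back to the west bank alone.
13. Farmer goes to the east bank with the ether can.
14. Farmer goes back to the west bank alone.
15. Farmer goes to the east bank with the solvent jar.

No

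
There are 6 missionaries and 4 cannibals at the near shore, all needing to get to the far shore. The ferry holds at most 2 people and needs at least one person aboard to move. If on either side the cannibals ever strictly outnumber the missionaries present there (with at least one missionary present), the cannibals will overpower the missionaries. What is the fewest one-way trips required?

17

Counting alone: each trip to the far shore takes at most 2 across and each return brings at least 1 back, so after t trips out (and t−1 returns) at most 2t − (t−1) of the 10 are across; that first reaches 10 at t = 9, so at least 17 crossings are needed.
The plan below uses exactly 17 crossings, so it is optimal:
1. 2 cannibals → the far shore.  (the near shore: 6M 2C; the far shore: 0M 2C)
2. 1 cannibal ← the near shore.  (the near shore: 6M 3C; the far shore: 0M 1C)
3. 2 cannibals → the far shore.  (the near shore: 6M 1C; the far shore: 0M 3C)
4. 1 cannibal ← the near shore.  (the near shore: 6M 2C; the far shore: 0M 2C)
5. 2 missionaries → the far shore.  (the near shore: 4M 2C; the far shore: 2M 2C)
6. 1 cannibal ← the near shore.  (the near shore: 4M 3C; the far shore: 2M 1C)
7. 1 missionary and 1 cannibal → the far shore.  (the near shore: 3M 2C; the far shore: 3M 2C)
8. 1 cannibal ← the near shore.  (the near shore: 3M 3C; the far shore: 3M 1C)
9. 2 cannibals → the far shore.  (the near shore: 3M 1C; the far shore: 3M 3C)
10. 1 cannibal ← the near shore.  (the near shore: 3M 2C; the far shore: 3M 2C)
11. 1 missionary and 1 cannibal → the far shore.  (the near shore: 2M 1C; the far shore: 4M 3C)
12. 1 cannibal ← the near shore.  (the near shore: 2M 2C; the far shore: 4M 2C)
13. 2 cannibals → the far shore.  (the near shore: 2M 0C; the far shore: 4M 4C)
14. 1 cannibal ← the near shore.  (the near shore: 2M 1C; the far shore: 4M 3C)
15. 1 missionary and 1 cannibal → the far shore.  (the near shore: 1M 0C; the far shore: 5M 4C)
16. 1 cannibal ← the near shore.  (the near shore: 1M 1C; the far shore: 5M 3C)
17. 1 missionary and 1 cannibal → the far shore.  (the near shore: 0M 0C; the far shore: 6M 4C)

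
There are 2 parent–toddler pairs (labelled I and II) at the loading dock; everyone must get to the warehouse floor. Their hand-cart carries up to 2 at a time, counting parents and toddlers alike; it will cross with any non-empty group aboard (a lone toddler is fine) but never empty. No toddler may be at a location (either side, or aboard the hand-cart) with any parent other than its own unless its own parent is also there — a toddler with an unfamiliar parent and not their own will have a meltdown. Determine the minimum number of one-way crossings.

Counting alone: each trip to the warehouse floor takes at most 2 across and each return brings at least 1 back, so after t trips out (and t−1 returns) at most 2t − (t−1) of the 4 are across; that first reaches 4 at t = 3, so at least 5 crossings are needed.
The plan below uses exactly 5 crossings, so it is optimal:
1. parent I and toddler I cross → the warehouse floor.
2. parent I crosses ← the loading dock.
3. parent I and parent II cross → the warehouse floor.
4. parent II crosses ← the loading dock.
5. parent II and toddler II cross → the warehouse floor.

5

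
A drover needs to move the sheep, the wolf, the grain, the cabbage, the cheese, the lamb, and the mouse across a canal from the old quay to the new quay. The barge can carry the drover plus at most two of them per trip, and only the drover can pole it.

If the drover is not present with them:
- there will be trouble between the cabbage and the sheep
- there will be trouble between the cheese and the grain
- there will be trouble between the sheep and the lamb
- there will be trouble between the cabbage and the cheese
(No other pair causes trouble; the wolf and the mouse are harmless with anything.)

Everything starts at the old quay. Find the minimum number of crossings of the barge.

9

Counting alone: the drover can take at most 2 across per trip to the new quay, so moving all 7 needs at least 4 loaded trips out, with a return between consecutive ones — at least 7 crossings.
The safety rule pushes this higher. Following every safe sequence of crossings, the most of the 7 that can be at the new quay as the barge arrives there on crossing 7 is 6 — never all 7.
So no plan with fewer than 9 crossings exists, and this one achieves 9:
1. Drover goes to the new quay with the cheese and the sheep.  [the old quay: the cabbage, the grain, the lamb, the mouse, the wolf | the new quay: the cheese, the sheep]
2. Drover goes back to the old quay alone.  [the old quay: the cabbage, the grain, the lamb, the mouse, the wolf | the new quay: the cheese, the sheep]
3. Drover goes to the new quay with the wolf.  [the old quay: the cabbage, the grain, the lamb, the mouse | the new quay: the cheese, the sheep, the wolf]
4. Drover goes back to the old quay alone.  [the old quay: the cabbage, the grain, the lamb, the mouse | the new quay: the cheese, the sheep, the wolf]
5. Drover goes to the new quay with the cabbage and the grain.  [the old quay: the lamb, the mouse | the new quay: the cabbage, the cheese, the grain, the sheep, the wolf]
6. Drover goes back to the old quay with the cheese and the sheep.  [the old quay: the cheese, the lamb, the mouse, the sheep | the new quay: the cabbage, the grain, the wolf]
7. Drover goes to the new quay with the lamb and the mouse.  [the old quay: the cheese, the sheep | the new quay: the cabbage, the grain, the lamb, the mouse, the wolf]
8. Drover goes back to the old quay alone.  [the old quay: the cheese, the sheep | the new quay: the cabbage, the grain, the lamb, the mouse, the wolf]
9. Drover goes to the new quay with the cheese and the sheep.  [the old quay: — | the new quay: the cabbage, the cheese, the grain, the lamb, the mouse, the sheep, the wolf]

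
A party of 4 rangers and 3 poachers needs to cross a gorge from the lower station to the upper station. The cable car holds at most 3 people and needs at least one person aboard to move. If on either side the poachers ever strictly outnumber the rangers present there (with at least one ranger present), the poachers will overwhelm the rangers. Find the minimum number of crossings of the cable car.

Counting alone: each trip to the upper station takes at most 3 across and each return brings at least 1 back, so after t trips out (and t−1 returns) at most 3t − (t−1) of the 7 are across; that first reaches 7 at t = 3, so at least 5 crossings are needed.
The plan below uses exactly 5 crossings, so it is optimal:
1. 3 poachers → the upper station.  (the lower station: 4R 0P; the upper station: 0R 3P)
2. 1 poacher ← the lower station.  (the lower station: 4R 1P; the upper station: 0R 2P)
3. 3 rangers → the upper station.  (the lower station: 1R 1P; the upper station: 3R 2P)
4. 1 ranger ← the lower station.  (the lower station: 2R 1P; the upper station: 2R 2P)
5. 2 rangers and 1 poacher → the upper station.  (the lower station: 0R 0P; the upper station: 4R 3P)

5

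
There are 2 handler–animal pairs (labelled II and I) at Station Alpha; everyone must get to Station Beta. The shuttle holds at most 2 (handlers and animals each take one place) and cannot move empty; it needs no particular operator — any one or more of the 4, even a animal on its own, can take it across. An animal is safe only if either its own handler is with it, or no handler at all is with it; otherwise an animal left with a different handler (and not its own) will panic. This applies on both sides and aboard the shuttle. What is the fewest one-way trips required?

5

Counting alone: each trip to Station Beta takes at most 2 across and each return brings at least 1 back, so after t trips out (and t−1 returns) at most 2t − (t−1) of the 4 are across; that first reaches 4 at t = 3, so at least 5 crossings are needed.
The plan below uses exactly 5 crossings, so it is optimal:
1. animal II and handler II cross → Station Beta.
2. handler II crosses ← Station Alpha.
3. handler I and handler II cross → Station Beta.
4. handler I crosses ← Station Alpha.
5. animal I and handler I cross → Station Beta.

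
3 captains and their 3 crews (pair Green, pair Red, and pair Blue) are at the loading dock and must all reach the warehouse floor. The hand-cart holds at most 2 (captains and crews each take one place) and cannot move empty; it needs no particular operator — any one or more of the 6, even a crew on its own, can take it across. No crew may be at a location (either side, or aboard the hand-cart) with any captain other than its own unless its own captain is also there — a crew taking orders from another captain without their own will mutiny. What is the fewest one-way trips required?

11

Counting alone: each trip to the warehouse floor takes at most 2 across and each return brings at least 1 back, so after t trips out (and t−1 returns) at most 2t − (t−1) of the 6 are across; that first reaches 6 at t = 5, so at least 9 crossings are needed.
The safety rule pushes this higher. Following every safe sequence of crossings, the most of the 6 that can be at the warehouse floor as the hand-cart arrives there on crossing 9 is 5 — never all 6.
So no plan with fewer than 11 crossings exists, and this one achieves 11:
1. captain Green and crew Green cross → the warehouse floor.
2. captain Green crosses ← the loading dock.
3. crew Blue and crew Red cross → the warehouse floor.
4. crew Green crosses ← the loading dock.
5. captain Blue and captain Red cross → the warehouse floor.
6. captain Red and crew Red cross ← the loading dock.
7. captain Green and captain Red cross → the warehouse floor.
8. crew Blue crosses ← the loading dock.
9. crew Green and crew Red cross → the warehouse floor.
10. captain Blue crosses ← the loading dock.
11. captain Blue and crew Blue cross → the warehouse floor.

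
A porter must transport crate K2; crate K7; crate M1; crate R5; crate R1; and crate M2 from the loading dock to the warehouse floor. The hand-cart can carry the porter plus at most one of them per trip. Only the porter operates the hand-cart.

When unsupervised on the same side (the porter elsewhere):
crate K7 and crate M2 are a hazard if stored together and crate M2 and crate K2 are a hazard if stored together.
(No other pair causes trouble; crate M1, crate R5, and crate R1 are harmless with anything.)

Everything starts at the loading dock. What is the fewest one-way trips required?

Counting alone: the porter can take at most 1 across per trip to the warehouse floor, so moving all 6 needs at least 6 loaded trips out, with a return between consecutive ones — at least 11 crossings.
The safety rule pushes this higher. Following every safe sequence of crossings, the most of the 6 that can be at the warehouse floor as the hand-cart arrives there on crossing 11 is 5 — never all 6.
So no plan with fewer than 13 crossings exists, and this one achieves 13:
1. Porter goes to the warehouse floor with crate M2.  [the loading dock: crate K2, crate K7, crate M1, crate R1, crate R5 | the warehouse floor: crate M2]
2. Porter goes back to the loading dock alone.  [the loading dock: crate K2, crate K7, crate M1, crate R1, crate R5 | the warehouse floor: crate M2]
3. Porter goes to the warehouse floor with crate K2.  [the loading dock: crate K7, crate M1, crate R1, crate R5 | the warehouse floor: crate K2, crate M2]
4. Porter goes back to the loading dock with crate M2.  [the loading dock: crate K7, crate M1, crate M2, crate R1, crate R5 | the warehouse floor: crate K2]
5. Porter goes to the warehouse floor with crate K7.  [the loading dock: crate M1, crate M2, crate R1, crate R5 | the warehouse floor: crate K2, crate K7]
6. Porter goes back to the loading dock alone.  [the loading dock: crate M1, crate M2, crate R1, crate R5 | the warehouse floor: crate K2, crate K7]
7. Porter goes to the warehouse floor with crate M1.  [the loading dock: crate M2, crate R1, crate R5 | the warehouse floor: crate K2, crate K7, crate M1]
8. Porter goes back to the loading dock alone.  [the loading dock: crate M2, crate R1, crate R5 | the warehouse floor: crate K2, crate K7, crate M1]
9. Porter goes to the warehouse floor with crate R5.  [the loading dock: crate M2, crate R1 | the warehouse floor: crate K2, crate K7, crate M1, crate R5]
10. Porter goes back to the loading dock alone.  [the loading dock: crate M2, crate R1 | the warehouse floor: crate K2, crate K7, crate M1, crate R5]
11. Porter goes to the warehouse floor with crate R1.  [the loading dock: crate M2 | the warehouse floor: crate K2, crate K7, crate M1, crate R1, crate R5]
12. Porter goes back to the loading dock alone.  [the loading dock: crate M2 | the warehouse floor: crate K2, crate K7, crate M1, crate R1, crate R5]
13. Porter goes to the warehouse floor with crate M2.  [the loading dock: — | the warehouse floor: crate K2, crate K7, crate M1, crate M2, crate R1, crate R5]

13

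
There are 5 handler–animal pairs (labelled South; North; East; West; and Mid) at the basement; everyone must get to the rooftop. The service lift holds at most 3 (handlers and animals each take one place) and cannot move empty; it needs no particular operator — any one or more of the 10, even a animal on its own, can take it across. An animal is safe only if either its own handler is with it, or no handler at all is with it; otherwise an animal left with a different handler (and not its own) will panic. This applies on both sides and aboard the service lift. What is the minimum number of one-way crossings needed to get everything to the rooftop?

Counting alone: each trip to the rooftop takes at most 3 across and each return brings at least 1 back, so after t trips out (and t−1 returns) at most 3t − (t−1) of the 10 are across; that first reaches 10 at t = 5, so at least 9 crossings are needed.
The safety rule pushes this higher. Following every safe sequence of crossings, the most of the 10 that can be at the rooftop as the service lift arrives there on crossing 9 is 9 — never all 10.
So no plan with fewer than 11 crossings exists, and this one achieves 11:
1. animal South and handler South cross → the rooftop.
2. handler South crosses ← the basement.
3. animal East, animal North, and animal West cross → the rooftop.
4. animal South crosses ← the basement.
5. handler East, handler North, and handler West cross → the rooftop.
6. animal North and handler North cross ← the basement.
7. handler Mid, handler North, and handler South cross → the rooftop.
8. animal East crosses ← the basement.
9. animal North and animal South cross → the rooftop.
10. animal South crosses ← the basement.
11. animal East, animal Mid, and animal South cross → the rooftop.

11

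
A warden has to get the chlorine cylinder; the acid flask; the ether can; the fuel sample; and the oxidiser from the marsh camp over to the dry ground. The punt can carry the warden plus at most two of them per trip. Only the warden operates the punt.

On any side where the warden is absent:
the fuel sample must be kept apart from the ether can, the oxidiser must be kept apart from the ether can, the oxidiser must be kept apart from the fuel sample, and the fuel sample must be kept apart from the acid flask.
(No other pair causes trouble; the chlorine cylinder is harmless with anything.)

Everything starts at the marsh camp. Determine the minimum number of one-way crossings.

7

Counting alone: the warden can take at most 2 across per trip to the dry ground, so moving all 5 needs at least 3 loaded trips out, with a return between consecutive ones — at least 5 crossings.
The safety rule pushes this higher. Following every safe sequence of crossings, the most of the 5 that can be at the dry ground as the punt arrives there on crossing 5 is 4 — never all 5.
So no plan with fewer than 7 crossings exists, and this one achieves 7:
1. Warden goes to the dry ground with the ether can and the fuel sample.
2. Warden goes back to the marsh camp with the ether can.
3. Warden goes to the dry ground with the chlorine cylinder and the ether can.
4. Warden goes back to the marsh camp with the ether can.
5. Warden goes to the dry ground with the acid flask and the ether can.
6. Warden goes back to the marsh camp with the fuel sample.
7. Warden goes to the dry ground with the fuel sample and the oxidiser.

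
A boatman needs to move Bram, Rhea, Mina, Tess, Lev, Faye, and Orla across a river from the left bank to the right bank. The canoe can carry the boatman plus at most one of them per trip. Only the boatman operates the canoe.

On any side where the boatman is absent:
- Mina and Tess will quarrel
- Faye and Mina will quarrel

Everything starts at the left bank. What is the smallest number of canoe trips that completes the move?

15

Counting alone: the boatman can take at most 1 across per trip to the right bank, so moving all 7 needs at least 7 loaded trips out, with a return between consecutive ones — at least 13 crossings.
The safety rule pushes this higher. Following every safe sequence of crossings, the most of the 7 that can be at the right bank as the canoe arrives there on crossing 13 is 6 — never all 7.
So no plan with fewer than 15 crossings exists, and this one achieves 15:
1. Boatman goes to the right bank with Mina.  [the left bank: Bram, Faye, Lev, Orla, Rhea, Tess | the right bank: Mina]
2. Boatman goes back to the left bank alone.  [the left bank: Bram, Faye, Lev, Orla, Rhea, Tess | the right bank: Mina]
3. Boatman goes to the right bank with Bram.  [the left bank: Faye, Lev, Orla, Rhea, Tess | the right bank: Bram, Mina]
4. Boatman goes back to the left bank alone.  [the left bank: Faye, Lev, Orla, Rhea, Tess | the right bank: Bram, Mina]
5. Boatman goes to the right bank with Rhea.  [the left bank: Faye, Lev, Orla, Tess | the right bank: Bram, Mina, Rhea]
6. Boatman goes back to the left bank alone.  [the left bank: Faye, Lev, Orla, Tess | the right bank: Bram, Mina, Rhea]
7. Boatman goes to the right bank with Tess.  [the left bank: Faye, Lev, Orla | the right bank: Bram, Mina, Rhea, Tess]
8. Boatman goes back to the left bank with Mina.  [the left bank: Faye, Lev, Mina, Orla | the right bank: Bram, Rhea, Tess]
9. Boatman goes to the right bank with Faye.  [the left bank: Lev, Mina, Orla | the right bank: Bram, Faye, Rhea, Tess]
10. Boatman goes back to the left bank alone.  [the left bank: Lev, Mina, Orla | the right bank: Bram, Faye, Rhea, Tess]
11. Boatman goes to the right bank with Lev.  [the left bank: Mina, Orla | the right bank: Bram, Faye, Lev, Rhea, Tess]
12. Boatman goes back to the left bank alone.  [the left bank: Mina, Orla | the right bank: Bram, Faye, Lev, Rhea, Tess]
13. Boatman goes to the right bank with Orla.  [the left bank: Mina | the right bank: Bram, Faye, Lev, Orla, Rhea, Tess]
14. Boatman goes back to the left bank alone.  [the left bank: Mina | the right bank: Bram, Faye, Lev, Orla, Rhea, Tess]
15. Boatman goes to the right bank with Mina.  [the left bank: — | the right bank: Bram, Faye, Lev, Mina, Orla, Rhea, Tess]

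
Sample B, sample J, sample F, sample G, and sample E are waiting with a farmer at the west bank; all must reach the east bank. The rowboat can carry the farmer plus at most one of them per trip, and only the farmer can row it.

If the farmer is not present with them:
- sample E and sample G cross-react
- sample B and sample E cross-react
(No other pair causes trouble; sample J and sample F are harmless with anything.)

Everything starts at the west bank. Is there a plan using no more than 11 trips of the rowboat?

Yes

Yes — this plan uses 11 crossings (≤ 11):
1. Farmer goes to the east bank with sample E.  [the west bank: sample B, sample F, sample G, sample J | the east bank: sample E]
2. Farmer goes back to the west bank alone.  [the west bank: sample B, sample F, sample G, sample J | the east bank: sample E]
3. Farmer goes to the east bank with sample B.  [the west bank: sample F, sample G, sample J | the east bank: sample B, sample E]
4. Farmer goes back to the west bank with sample E.  [the west bank: sample E, sample F, sample G, sample J | the east bank: sample B]
5. Farmer goes to the east bank with sample G.  [the west bank: sample E, sample F, sample J | the east bank: sample B, sample G]
6. Farmer goes back to the west bank alone.  [the west bank: sample E, sample F, sample J | the east bank: sample B, sample G]
7. Farmer goes to the east bank with sample J.  [the west bank: sample E, sample F | the east bank: sample B, sample G, sample J]
8. Farmer goes back to the west bank alone.  [the west bank: sample E, sample F | the east bank: sample B, sample G, sample J]
9. Farmer goes to the east bank with sample F.  [the west bank: sample E | the east bank: sample B, sample F, sample G, sample J]
10. Farmer goes back to the west bank alone.  [the west bank: sample E | the east bank: sample B, sample F, sample G, sample J]
11. Farmer goes to the east bank with sample E.  [the west bank: — | the east bank: sample B, sample E, sample F, sample G, sample J]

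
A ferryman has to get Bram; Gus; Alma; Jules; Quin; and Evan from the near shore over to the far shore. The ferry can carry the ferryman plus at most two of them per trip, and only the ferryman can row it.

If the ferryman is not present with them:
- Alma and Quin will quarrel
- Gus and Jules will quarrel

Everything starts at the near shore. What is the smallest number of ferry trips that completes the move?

Counting alone: the ferryman can take at most 2 across per trip to the far shore, so moving all 6 needs at least 3 loaded trips out, with a return between consecutive ones — at least 5 crossings.
The plan below uses exactly 5 crossings, so it is optimal:
1. Ferryman goes to the far shore with Alma and Gus.
2. Ferryman goes back to the near shore alone.
3. Ferryman goes to the far shore with Bram and Evan.
4. Ferryman goes back to the near shore alone.
5. Ferryman goes to the far shore with Jules and Quin.

5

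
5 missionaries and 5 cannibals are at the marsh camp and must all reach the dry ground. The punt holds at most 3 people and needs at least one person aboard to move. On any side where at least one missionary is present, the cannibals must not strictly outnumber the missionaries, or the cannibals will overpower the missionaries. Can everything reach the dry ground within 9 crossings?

No

Counting alone: each trip to the dry ground takes at most 3 across and each return brings at least 1 back, so after t trips out (and t−1 returns) at most 3t − (t−1) of the 10 are across; that first reaches 10 at t = 5, so at least 9 crossings are needed.
The safety rule pushes this higher. Following every safe sequence of crossings, the most of the 10 that can be at the dry ground as the punt arrives there on crossing 9 is 9 — never all 10.
So the move cannot be finished within 9 crossings. (The shortest complete plan takes 11:)
1. 2 cannibals → the dry ground.  (the marsh camp: 5M 3C; the dry ground: 0M 2C)
2. 1 cannibal ← the marsh camp.  (the marsh camp: 5M 4C; the dry ground: 0M 1C)
3. 3 cannibals → the dry ground.  (the marsh camp: 5M 1C; the dry ground: 0M 4C)
4. 1 cannibal ← the marsh camp.  (the marsh camp: 5M 2C; the dry ground: 0M 3C)
5. 3 missionaries → the dry ground.  (the marsh camp: 2M 2C; the dry ground: 3M 3C)
6. 1 missionary and 1 cannibal ← the marsh camp.  (the marsh camp: 3M 3C; the dry ground: 2M 2C)
7. 3 missionaries → the dry ground.  (the marsh camp: 0M 3C; the dry ground: 5M 2C)
8. 1 cannibal ← the marsh camp.  (the marsh camp: 0M 4C; the dry ground: 5M 1C)
9. 2 cannibals → the dry ground.  (the marsh camp: 0M 2C; the dry ground: 5M 3C)
10. 1 cannibal ← the marsh camp.  (the marsh camp: 0M 3C; the dry ground: 5M 2C)
11. 3 cannibals → the dry ground.  (the marsh camp: 0M 0C; the dry ground: 5M 5C)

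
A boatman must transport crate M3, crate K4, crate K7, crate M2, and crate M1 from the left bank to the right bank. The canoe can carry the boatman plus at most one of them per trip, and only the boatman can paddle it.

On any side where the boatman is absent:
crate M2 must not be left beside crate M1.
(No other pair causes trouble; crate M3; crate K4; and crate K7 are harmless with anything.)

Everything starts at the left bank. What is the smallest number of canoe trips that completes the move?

Counting alone: the boatman can take at most 1 across per trip to the right bank, so moving all 5 needs at least 5 loaded trips out, with a return between consecutive ones — at least 9 crossings.
The plan below uses exactly 9 crossings, so it is optimal:
1. Boatman goes to the right bank with crate M2.
2. Boatman goes back to the left bank alone.
3. Boatman goes to the right bank with crate M3.
4. Boatman goes back to the left bank alone.
5. Boatman goes to the right bank with crate K4.
6. Boatman goes back to the left bank alone.
7. Boatman goes to the right bank with crate K7.
8. Boatman goes back to the left bank alone.
9. Boatman goes to the right bank with crate M1.

9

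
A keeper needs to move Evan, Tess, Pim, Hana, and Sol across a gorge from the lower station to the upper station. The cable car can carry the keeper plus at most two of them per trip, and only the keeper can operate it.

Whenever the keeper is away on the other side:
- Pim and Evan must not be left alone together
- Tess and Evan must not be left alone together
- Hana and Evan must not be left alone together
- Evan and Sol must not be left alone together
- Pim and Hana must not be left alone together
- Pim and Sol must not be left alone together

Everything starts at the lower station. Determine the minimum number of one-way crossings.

7

Counting alone: the keeper can take at most 2 across per trip to the upper station, so moving all 5 needs at least 3 loaded trips out, with a return between consecutive ones — at least 5 crossings.
The safety rule pushes this higher. Following every safe sequence of crossings, the most of the 5 that can be at the upper station as the cable car arrives there on crossing 5 is 4 — never all 5.
So no plan with fewer than 7 crossings exists, and this one achieves 7:
1. Keeper goes to the upper station with Evan and Pim.  [the lower station: Hana, Sol, Tess | the upper station: Evan, Pim]
2. Keeper goes back to the lower station with Evan.  [the lower station: Evan, Hana, Sol, Tess | the upper station: Pim]
3. Keeper goes to the upper station with Evan and Tess.  [the lower station: Hana, Sol | the upper station: Evan, Pim, Tess]
4. Keeper goes back to the lower station with Evan.  [the lower station: Evan, Hana, Sol | the upper station: Pim, Tess]
5. Keeper goes to the upper station with Hana and Sol.  [the lower station: Evan | the upper station: Hana, Pim, Sol, Tess]
6. Keeper goes back to the lower station with Pim.  [the lower station: Evan, Pim | the upper station: Hana, Sol, Tess]
7. Keeper goes to the upper station with Evan and Pim.  [the lower station: — | the upper station: Evan, Hana, Pim, Sol, Tess]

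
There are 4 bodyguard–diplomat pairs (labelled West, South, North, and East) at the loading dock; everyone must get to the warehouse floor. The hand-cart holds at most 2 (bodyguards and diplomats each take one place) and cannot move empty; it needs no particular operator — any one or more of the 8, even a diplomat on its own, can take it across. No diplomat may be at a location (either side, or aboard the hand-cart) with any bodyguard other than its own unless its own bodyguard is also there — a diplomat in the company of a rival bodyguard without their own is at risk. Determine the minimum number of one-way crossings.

impossible

Following every safe sequence of crossings from the start, the most of the 8 that can be at the warehouse floor as the hand-cart arrives there on crossings 1, 3, 5 is 2, 3, 4 respectively; the best ever achieved is 4 of 8.
From crossing 7 on, no configuration arises that was not already reachable earlier: only 44 distinct safe configurations (who is on which side, and where the hand-cart is) can ever be reached, none of them has everyone across, and every continuation just revisits them. So no valid plan exists.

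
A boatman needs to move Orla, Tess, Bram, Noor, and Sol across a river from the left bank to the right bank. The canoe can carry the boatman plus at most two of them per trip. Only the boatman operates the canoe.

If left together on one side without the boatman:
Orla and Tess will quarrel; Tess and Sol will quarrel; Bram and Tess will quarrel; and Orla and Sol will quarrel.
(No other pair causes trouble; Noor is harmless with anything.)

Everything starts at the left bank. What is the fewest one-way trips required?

Counting alone: the boatman can take at most 2 across per trip to the right bank, so moving all 5 needs at least 3 loaded trips out, with a return between consecutive ones — at least 5 crossings.
The safety rule pushes this higher. Following every safe sequence of crossings, the most of the 5 that can be at the right bank as the canoe arrives there on crossing 5 is 4 — never all 5.
So no plan with fewer than 7 crossings exists, and this one achieves 7:
1. Boatman goes to the right bank with Orla and Tess.
2. Boatman goes back to the left bank with Orla.
3. Boatman goes to the right bank with Bram and Orla.
4. Boatman goes back to the left bank with Tess.
5. Boatman goes to the right bank with Noor and Tess.
6. Boatman goes back to the left bank with Tess.
7. Boatman goes to the right bank with Sol and Tess.

7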